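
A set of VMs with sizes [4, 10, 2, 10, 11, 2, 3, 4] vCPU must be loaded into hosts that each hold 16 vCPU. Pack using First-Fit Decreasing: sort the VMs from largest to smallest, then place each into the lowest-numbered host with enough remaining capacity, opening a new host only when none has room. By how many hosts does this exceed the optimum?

0

First-Fit Decreasing: [11,4] [10,4,2] [10,3,2] → 3 hosts.
Total size 46 vCPU; any packing needs at least ⌈46/16⌉ = 3 hosts.
So 3 is already optimal.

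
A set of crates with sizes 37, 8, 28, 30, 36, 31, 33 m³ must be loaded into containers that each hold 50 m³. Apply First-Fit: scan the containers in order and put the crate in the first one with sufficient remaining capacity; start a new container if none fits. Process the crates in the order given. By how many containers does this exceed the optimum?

0

First-Fit: [37,8] [28] [30] [36] [31] [33] → 6 containers.
6 crates exceed 25 m³ (half the capacity), and no two of those can share a container, so at least 6 containers are needed.
So 6 is already optimal.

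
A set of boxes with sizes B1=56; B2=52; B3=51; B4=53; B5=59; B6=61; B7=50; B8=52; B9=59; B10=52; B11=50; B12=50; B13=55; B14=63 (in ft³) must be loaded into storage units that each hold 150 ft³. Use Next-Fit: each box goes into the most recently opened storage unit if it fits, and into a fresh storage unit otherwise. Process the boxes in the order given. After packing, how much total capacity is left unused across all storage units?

287

storage unit 1: place B1 (56 ft³), 94 ft³ left
storage unit 1: place B2 (52 ft³), 42 ft³ left
storage unit 2: place B3 (51 ft³), 99 ft³ left
storage unit 2: place B4 (53 ft³), 46 ft³ left
storage unit 3: place B5 (59 ft³), 91 ft³ left
storage unit 3: place B6 (61 ft³), 30 ft³ left
storage unit 4: place B7 (50 ft³), 100 ft³ left
storage unit 4: place B8 (52 ft³), 48 ft³ left
storage unit 5: place B9 (59 ft³), 91 ft³ left
storage unit 5: place B10 (52 ft³), 39 ft³ left
storage unit 6: place B11 (50 ft³), 100 ft³ left
storage unit 6: place B12 (50 ft³), 50 ft³ left
storage unit 7: place B13 (55 ft³), 95 ft³ left
storage unit 7: place B14 (63 ft³), 32 ft³ left
7 storage units × 150 ft³ = 1050 ft³; used 763 ft³; unused 287 ft³.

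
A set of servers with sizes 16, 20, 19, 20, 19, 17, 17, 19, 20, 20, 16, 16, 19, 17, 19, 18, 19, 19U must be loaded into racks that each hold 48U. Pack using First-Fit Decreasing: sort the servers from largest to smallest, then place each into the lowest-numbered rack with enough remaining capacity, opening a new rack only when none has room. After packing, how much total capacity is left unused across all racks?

Sorted descending: 20, 20, 20, 20, 19, 19, 19, 19, 19, 19, 19, 18, 17, 17, 17, 16, 16, 16.
20U → rack 1 (remaining 28U)
20U → rack 1 (remaining 8U)
20U → rack 2 (remaining 28U)
20U → rack 2 (remaining 8U)
19U → rack 3 (remaining 29U)
19U → rack 3 (remaining 10U)
19U → rack 4 (remaining 29U)
19U → rack 4 (remaining 10U)
19U → rack 5 (remaining 29U)
19U → rack 5 (remaining 10U)
19U → rack 6 (remaining 29U)
18U → rack 6 (remaining 11U)
17U → rack 7 (remaining 31U)
17U → rack 7 (remaining 14U)
17U → rack 8 (remaining 31U)
16U → rack 8 (remaining 15U)
16U → rack 9 (remaining 32U)
16U → rack 9 (remaining 16U)
9 racks × 48U = 432U; used 330U; unused 102U.

102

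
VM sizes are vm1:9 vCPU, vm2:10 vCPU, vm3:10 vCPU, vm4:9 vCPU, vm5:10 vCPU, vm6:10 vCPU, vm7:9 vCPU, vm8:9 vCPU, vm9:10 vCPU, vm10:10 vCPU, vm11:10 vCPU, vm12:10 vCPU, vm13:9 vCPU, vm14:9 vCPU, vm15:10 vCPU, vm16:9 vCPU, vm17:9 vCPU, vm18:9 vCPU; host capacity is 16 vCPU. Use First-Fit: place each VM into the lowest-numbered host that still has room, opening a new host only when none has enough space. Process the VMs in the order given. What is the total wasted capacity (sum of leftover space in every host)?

vm1 (9 vCPU) → host 1 (remaining 7 vCPU)
vm2 (10 vCPU) → host 2 (remaining 6 vCPU)
vm3 (10 vCPU) → host 3 (remaining 6 vCPU)
vm4 (9 vCPU) → host 4 (remaining 7 vCPU)
vm5 (10 vCPU) → host 5 (remaining 6 vCPU)
vm6 (10 vCPU) → host 6 (remaining 6 vCPU)
vm7 (9 vCPU) → host 7 (remaining 7 vCPU)
vm8 (9 vCPU) → host 8 (remaining 7 vCPU)
vm9 (10 vCPU) → host 9 (remaining 6 vCPU)
vm10 (10 vCPU) → host 10 (remaining 6 vCPU)
vm11 (10 vCPU) → host 11 (remaining 6 vCPU)
vm12 (10 vCPU) → host 12 (remaining 6 vCPU)
vm13 (9 vCPU) → host 13 (remaining 7 vCPU)
vm14 (9 vCPU) → host 14 (remaining 7 vCPU)
vm15 (10 vCPU) → host 15 (remaining 6 vCPU)
vm16 (9 vCPU) → host 16 (remaining 7 vCPU)
vm17 (9 vCPU) → host 17 (remaining 7 vCPU)
vm18 (9 vCPU) → host 18 (remaining 7 vCPU)
18 hosts × 16 vCPU = 288 vCPU; used 171 vCPU; unused 117 vCPU.

117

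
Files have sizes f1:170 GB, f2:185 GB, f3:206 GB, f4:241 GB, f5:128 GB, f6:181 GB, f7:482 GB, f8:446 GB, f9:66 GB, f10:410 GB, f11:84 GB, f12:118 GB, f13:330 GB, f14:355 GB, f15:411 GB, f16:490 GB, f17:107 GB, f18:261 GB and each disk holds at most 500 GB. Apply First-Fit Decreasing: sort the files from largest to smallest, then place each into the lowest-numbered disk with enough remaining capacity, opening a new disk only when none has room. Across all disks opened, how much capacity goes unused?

329

Sorted descending: 490, 482, 446, 411, 410, 355, 330, 261, 241, 206, 185, 181, 170, 128, 118, 107, 84, 66.
490 GB → disk 1 (remaining 10 GB)
482 GB → disk 2 (remaining 18 GB)
446 GB → disk 3 (remaining 54 GB)
411 GB → disk 4 (remaining 89 GB)
410 GB → disk 5 (remaining 90 GB)
355 GB → disk 6 (remaining 145 GB)
330 GB → disk 7 (remaining 170 GB)
261 GB → disk 8 (remaining 239 GB)
241 GB → disk 9 (remaining 259 GB)
206 GB → disk 8 (remaining 33 GB)
185 GB → disk 9 (remaining 74 GB)
181 GB → disk 10 (remaining 319 GB)
170 GB → disk 7 (remaining 0 GB)
128 GB → disk 6 (remaining 17 GB)
118 GB → disk 10 (remaining 201 GB)
107 GB → disk 10 (remaining 94 GB)
84 GB → disk 4 (remaining 5 GB)
66 GB → disk 5 (remaining 24 GB)
10 disks × 500 GB = 5000 GB; used 4671 GB; unused 329 GB.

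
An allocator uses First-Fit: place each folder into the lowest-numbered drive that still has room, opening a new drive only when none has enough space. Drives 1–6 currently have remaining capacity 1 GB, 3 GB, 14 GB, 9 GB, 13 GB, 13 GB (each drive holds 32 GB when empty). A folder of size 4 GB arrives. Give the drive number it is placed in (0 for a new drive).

Drives with room: drive 3 (14 GB), drive 4 (9 GB), drive 5 (13 GB), drive 6 (13 GB).
The first with room is drive 3.

3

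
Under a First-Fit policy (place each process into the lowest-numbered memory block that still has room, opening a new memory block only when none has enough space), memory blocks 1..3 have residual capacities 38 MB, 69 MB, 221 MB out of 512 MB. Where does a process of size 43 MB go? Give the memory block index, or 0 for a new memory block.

Memory blocks with room: memory block 2 (69 MB), memory block 3 (221 MB).
The first with room is memory block 2.

2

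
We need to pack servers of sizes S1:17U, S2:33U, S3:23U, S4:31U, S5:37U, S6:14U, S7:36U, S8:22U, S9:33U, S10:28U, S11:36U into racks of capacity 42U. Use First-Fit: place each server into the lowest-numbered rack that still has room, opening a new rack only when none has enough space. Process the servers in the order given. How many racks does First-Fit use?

9 racks

rack 1: place S1 (17U), 25U left
rack 2: place S2 (33U), 9U left
rack 1: place S3 (23U), 2U left
rack 3: place S4 (31U), 11U left
rack 4: place S5 (37U), 5U left
rack 5: place S6 (14U), 28U left
rack 6: place S7 (36U), 6U left
rack 5: place S8 (22U), 6U left
rack 7: place S9 (33U), 9U left
rack 8: place S10 (28U), 14U left
rack 9: place S11 (36U), 6U left
Final racks: [17,23] [33] [31] [37] [14,22] [36] [33] [28] [36].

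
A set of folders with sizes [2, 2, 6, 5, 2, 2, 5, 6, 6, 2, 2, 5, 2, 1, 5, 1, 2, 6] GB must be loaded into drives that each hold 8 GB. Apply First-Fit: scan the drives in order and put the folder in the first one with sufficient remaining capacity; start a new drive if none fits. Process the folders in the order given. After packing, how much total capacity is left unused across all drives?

10

2 GB → drive 1 (remaining 6 GB)
2 GB → drive 1 (remaining 4 GB)
6 GB → drive 2 (remaining 2 GB)
5 GB → drive 3 (remaining 3 GB)
2 GB → drive 1 (remaining 2 GB)
2 GB → drive 1 (remaining 0 GB)
5 GB → drive 4 (remaining 3 GB)
6 GB → drive 5 (remaining 2 GB)
6 GB → drive 6 (remaining 2 GB)
2 GB → drive 2 (remaining 0 GB)
2 GB → drive 3 (remaining 1 GB)
5 GB → drive 7 (remaining 3 GB)
2 GB → drive 4 (remaining 1 GB)
1 GB → drive 3 (remaining 0 GB)
5 GB → drive 8 (remaining 3 GB)
1 GB → drive 4 (remaining 0 GB)
2 GB → drive 5 (remaining 0 GB)
6 GB → drive 9 (remaining 2 GB)
9 drives × 8 GB = 72 GB; used 62 GB; unused 10 GB.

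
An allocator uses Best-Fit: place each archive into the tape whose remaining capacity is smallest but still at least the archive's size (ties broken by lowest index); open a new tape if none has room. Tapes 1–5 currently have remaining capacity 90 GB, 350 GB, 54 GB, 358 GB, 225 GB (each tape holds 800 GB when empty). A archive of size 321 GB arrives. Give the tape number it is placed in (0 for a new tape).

2

Tapes with room: tape 2 (350 GB), tape 4 (358 GB).
Tightest fit is tape 2 with 350 GB free.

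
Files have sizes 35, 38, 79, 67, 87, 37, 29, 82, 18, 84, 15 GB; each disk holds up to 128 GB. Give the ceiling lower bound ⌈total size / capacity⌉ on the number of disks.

Total size = 35 + 38 + 79 + 67 + 87 + 37 + 29 + 82 + 18 + 84 + 15 = 571 GB.
⌈571 / 128⌉ = 5.

5 disks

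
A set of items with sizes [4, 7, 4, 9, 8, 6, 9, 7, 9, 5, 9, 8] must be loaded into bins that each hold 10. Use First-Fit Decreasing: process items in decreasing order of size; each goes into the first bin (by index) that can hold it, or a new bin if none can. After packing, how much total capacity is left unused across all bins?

15

Sorted descending: 9, 9, 9, 9, 8, 8, 7, 7, 6, 5, 4, 4.
bin 1: place 9, 1 left
bin 2: place 9, 1 left
bin 3: place 9, 1 left
bin 4: place 9, 1 left
bin 5: place 8, 2 left
bin 6: place 8, 2 left
bin 7: place 7, 3 left
bin 8: place 7, 3 left
bin 9: place 6, 4 left
bin 10: place 5, 5 left
bin 9: place 4, 0 left
bin 10: place 4, 1 left
10 bins × 10 = 100; used 85; unused 15.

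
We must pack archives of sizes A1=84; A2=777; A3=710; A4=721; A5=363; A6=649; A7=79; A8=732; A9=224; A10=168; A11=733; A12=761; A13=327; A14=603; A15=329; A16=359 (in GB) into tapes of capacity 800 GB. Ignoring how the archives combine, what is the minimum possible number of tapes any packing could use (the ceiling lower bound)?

10

Total size = 84 + 777 + 710 + 721 + 363 + 649 + 79 + 732 + 224 + 168 + 733 + 761 + 327 + 603 + 329 + 359 = 7619 GB.
⌈7619 / 800⌉ = 10.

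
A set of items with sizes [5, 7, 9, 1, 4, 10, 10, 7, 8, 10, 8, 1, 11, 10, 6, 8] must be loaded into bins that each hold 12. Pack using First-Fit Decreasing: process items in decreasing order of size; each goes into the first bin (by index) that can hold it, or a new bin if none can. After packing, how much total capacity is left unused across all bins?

Sorted descending: 11, 10, 10, 10, 10, 9, 8, 8, 8, 7, 7, 6, 5, 4, 1, 1.
bin 1: place 11, 1 left
bin 2: place 10, 2 left
bin 3: place 10, 2 left
bin 4: place 10, 2 left
bin 5: place 10, 2 left
bin 6: place 9, 3 left
bin 7: place 8, 4 left
bin 8: place 8, 4 left
bin 9: place 8, 4 left
bin 10: place 7, 5 left
bin 11: place 7, 5 left
bin 12: place 6, 6 left
bin 10: place 5, 0 left
bin 7: place 4, 0 left
bin 1: place 1, 0 left
bin 2: place 1, 1 left
12 bins × 12 = 144; used 115; unused 29.

29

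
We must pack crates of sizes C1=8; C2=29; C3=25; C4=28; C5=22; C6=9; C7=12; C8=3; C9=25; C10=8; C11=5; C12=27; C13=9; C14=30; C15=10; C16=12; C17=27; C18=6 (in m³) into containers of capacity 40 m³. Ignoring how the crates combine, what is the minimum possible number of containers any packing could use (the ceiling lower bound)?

Total size = 8 + 29 + 25 + 28 + 22 + 9 + 12 + 3 + 25 + 8 + 5 + 27 + 9 + 30 + 10 + 12 + 27 + 6 = 295 m³.
⌈295 / 40⌉ = 8.

8 containers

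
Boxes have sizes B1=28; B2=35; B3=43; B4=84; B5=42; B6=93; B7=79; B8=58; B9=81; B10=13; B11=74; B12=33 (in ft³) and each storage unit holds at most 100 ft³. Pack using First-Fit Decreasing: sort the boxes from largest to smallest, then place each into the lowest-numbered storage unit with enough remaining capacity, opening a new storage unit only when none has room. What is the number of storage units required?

8

Sorted descending: 93, 84, 81, 79, 74, 58, 43, 42, 35, 33, 28, 13.
93 ft³ → storage unit 1 (remaining 7 ft³)
84 ft³ → storage unit 2 (remaining 16 ft³)
81 ft³ → storage unit 3 (remaining 19 ft³)
79 ft³ → storage unit 4 (remaining 21 ft³)
74 ft³ → storage unit 5 (remaining 26 ft³)
58 ft³ → storage unit 6 (remaining 42 ft³)
43 ft³ → storage unit 7 (remaining 57 ft³)
42 ft³ → storage unit 6 (remaining 0 ft³)
35 ft³ → storage unit 7 (remaining 22 ft³)
33 ft³ → storage unit 8 (remaining 67 ft³)
28 ft³ → storage unit 8 (remaining 39 ft³)
13 ft³ → storage unit 2 (remaining 3 ft³)
Final storage units: [93] [84,13] [81] [79] [74] [58,42] [43,35] [33,28].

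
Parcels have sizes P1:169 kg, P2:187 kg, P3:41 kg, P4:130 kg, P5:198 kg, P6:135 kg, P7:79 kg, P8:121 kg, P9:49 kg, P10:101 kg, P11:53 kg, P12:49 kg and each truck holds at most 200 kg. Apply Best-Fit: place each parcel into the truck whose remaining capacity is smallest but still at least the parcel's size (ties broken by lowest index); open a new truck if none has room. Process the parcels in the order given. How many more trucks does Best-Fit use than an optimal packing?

1

Best-Fit: [169] [187] [41,130] [198] [135,49] [79,121] [101,53] [49] → 8 trucks.
Total size 1312 kg; any packing needs at least ⌈1312/200⌉ = 7 trucks.
An optimal packing achieves that bound: [198] [187] [169] [135,53] [130,49] [121,79] [101,49,41] → 7 trucks.
Excess: 8 − 7 = 1.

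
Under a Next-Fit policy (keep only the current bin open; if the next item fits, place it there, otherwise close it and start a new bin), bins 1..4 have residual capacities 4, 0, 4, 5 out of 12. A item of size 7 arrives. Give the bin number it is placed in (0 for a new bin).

Next-Fit only looks at bin 4, which has 5 free.
7 does not fit, so a new bin is opened.

0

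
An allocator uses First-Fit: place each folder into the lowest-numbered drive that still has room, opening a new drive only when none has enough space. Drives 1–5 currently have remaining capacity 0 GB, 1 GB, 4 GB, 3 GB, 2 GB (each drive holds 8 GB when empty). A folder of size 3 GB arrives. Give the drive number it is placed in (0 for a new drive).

Drives with room: drive 3 (4 GB), drive 4 (3 GB).
The first with room is drive 3.

3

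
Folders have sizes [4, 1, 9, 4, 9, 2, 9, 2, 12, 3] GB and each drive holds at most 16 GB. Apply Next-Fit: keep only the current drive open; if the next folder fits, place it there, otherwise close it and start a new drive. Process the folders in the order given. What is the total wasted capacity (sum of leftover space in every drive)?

Put 4 GB in drive 1; 12 GB remain.
Put 1 GB in drive 1; 11 GB remain.
Put 9 GB in drive 1; 2 GB remain.
Put 4 GB in drive 2; 12 GB remain.
Put 9 GB in drive 2; 3 GB remain.
Put 2 GB in drive 2; 1 GB remain.
Put 9 GB in drive 3; 7 GB remain.
Put 2 GB in drive 3; 5 GB remain.
Put 12 GB in drive 4; 4 GB remain.
Put 3 GB in drive 4; 1 GB remain.
4 drives × 16 GB = 64 GB; used 55 GB; unused 9 GB.

9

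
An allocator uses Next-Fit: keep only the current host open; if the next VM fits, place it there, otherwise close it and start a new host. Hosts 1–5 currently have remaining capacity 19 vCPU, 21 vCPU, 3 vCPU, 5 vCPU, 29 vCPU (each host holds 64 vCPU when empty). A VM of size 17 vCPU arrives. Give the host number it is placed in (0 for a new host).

5

Next-Fit only looks at host 5, which has 29 vCPU free.
17 vCPU fits there.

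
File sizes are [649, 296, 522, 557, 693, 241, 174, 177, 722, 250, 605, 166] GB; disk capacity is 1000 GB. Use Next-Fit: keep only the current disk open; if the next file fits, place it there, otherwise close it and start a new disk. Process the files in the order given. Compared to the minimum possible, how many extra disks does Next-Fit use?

1

Next-Fit: [649,296] [522] [557] [693,241] [174,177] [722,250] [605,166] → 7 disks.
Total size 5052 GB; any packing needs at least ⌈5052/1000⌉ = 6 disks.
An optimal packing achieves that bound: [722,250] [693,296] [649,241] [605,177,174] [557,166] [522] → 6 disks.
Excess: 7 − 6 = 1.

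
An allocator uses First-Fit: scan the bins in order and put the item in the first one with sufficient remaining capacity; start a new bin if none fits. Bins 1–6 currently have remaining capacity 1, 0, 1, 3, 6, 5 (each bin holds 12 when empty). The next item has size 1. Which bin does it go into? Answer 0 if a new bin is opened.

Bins with room: bin 1 (1), bin 3 (1), bin 4 (3), bin 5 (6), bin 6 (5).
The first with room is bin 1.

1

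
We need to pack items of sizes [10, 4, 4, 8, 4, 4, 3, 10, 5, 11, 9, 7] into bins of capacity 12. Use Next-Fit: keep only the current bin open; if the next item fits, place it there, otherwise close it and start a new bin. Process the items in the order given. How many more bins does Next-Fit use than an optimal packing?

Next-Fit: [10] [4,4] [8,4] [4,3] [10] [5] [11] [9] [7] → 9 bins.
Total size 79; any packing needs at least ⌈79/12⌉ = 7 bins.
An optimal packing achieves that bound: [11] [10] [10] [9,3] [8,4] [7,5] [4,4,4] → 7 bins.
Excess: 9 − 7 = 2.

2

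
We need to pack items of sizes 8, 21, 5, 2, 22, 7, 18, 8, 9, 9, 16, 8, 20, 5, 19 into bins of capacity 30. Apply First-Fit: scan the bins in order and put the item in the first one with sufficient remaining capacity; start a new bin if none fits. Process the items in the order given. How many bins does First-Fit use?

bin 1: place 8, 22 left
bin 1: place 21, 1 left
bin 2: place 5, 25 left
bin 2: place 2, 23 left
bin 2: place 22, 1 left
bin 3: place 7, 23 left
bin 3: place 18, 5 left
bin 4: place 8, 22 left
bin 4: place 9, 13 left
bin 4: place 9, 4 left
bin 5: place 16, 14 left
bin 5: place 8, 6 left
bin 6: place 20, 10 left
bin 3: place 5, 0 left
bin 7: place 19, 11 left
Final bins: [8,21] [5,2,22] [7,18,5] [8,9,9] [16,8] [20] [19].

7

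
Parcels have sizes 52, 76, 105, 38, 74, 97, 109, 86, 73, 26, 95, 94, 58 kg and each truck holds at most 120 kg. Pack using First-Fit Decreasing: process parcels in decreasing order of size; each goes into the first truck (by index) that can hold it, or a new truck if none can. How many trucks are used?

Sorted descending: 109, 105, 97, 95, 94, 86, 76, 74, 73, 58, 52, 38, 26.
truck 1: place 109 kg, 11 kg left
truck 2: place 105 kg, 15 kg left
truck 3: place 97 kg, 23 kg left
truck 4: place 95 kg, 25 kg left
truck 5: place 94 kg, 26 kg left
truck 6: place 86 kg, 34 kg left
truck 7: place 76 kg, 44 kg left
truck 8: place 74 kg, 46 kg left
truck 9: place 73 kg, 47 kg left
truck 10: place 58 kg, 62 kg left
truck 10: place 52 kg, 10 kg left
truck 7: place 38 kg, 6 kg left
truck 5: place 26 kg, 0 kg left
Final trucks: [109] [105] [97] [95] [94,26] [86] [76,38] [74] [73] [58,52].

10 trucks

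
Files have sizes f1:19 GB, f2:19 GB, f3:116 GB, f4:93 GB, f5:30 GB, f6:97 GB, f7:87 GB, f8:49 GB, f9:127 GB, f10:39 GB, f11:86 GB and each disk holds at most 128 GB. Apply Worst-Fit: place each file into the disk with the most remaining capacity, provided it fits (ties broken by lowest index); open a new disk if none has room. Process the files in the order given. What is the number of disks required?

7 disks

f1 (19 GB) → disk 1 (remaining 109 GB)
f2 (19 GB) → disk 1 (remaining 90 GB)
f3 (116 GB) → disk 2 (remaining 12 GB)
f4 (93 GB) → disk 3 (remaining 35 GB)
f5 (30 GB) → disk 1 (remaining 60 GB)
f6 (97 GB) → disk 4 (remaining 31 GB)
f7 (87 GB) → disk 5 (remaining 41 GB)
f8 (49 GB) → disk 1 (remaining 11 GB)
f9 (127 GB) → disk 6 (remaining 1 GB)
f10 (39 GB) → disk 5 (remaining 2 GB)
f11 (86 GB) → disk 7 (remaining 42 GB)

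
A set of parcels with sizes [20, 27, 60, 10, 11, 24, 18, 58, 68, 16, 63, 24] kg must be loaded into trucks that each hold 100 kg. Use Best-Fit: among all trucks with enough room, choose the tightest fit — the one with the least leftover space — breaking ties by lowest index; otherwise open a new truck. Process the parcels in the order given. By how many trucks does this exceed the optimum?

Best-Fit: [20,27,24,16] [60,10,11,18] [58] [68,24] [63] → 5 trucks.
Total size 399 kg; any packing needs at least ⌈399/100⌉ = 4 trucks.
An optimal packing achieves that bound: [68,20,11] [63,27,10] [60,24,16] [58,24,18] → 4 trucks.
Excess: 5 − 4 = 1.

1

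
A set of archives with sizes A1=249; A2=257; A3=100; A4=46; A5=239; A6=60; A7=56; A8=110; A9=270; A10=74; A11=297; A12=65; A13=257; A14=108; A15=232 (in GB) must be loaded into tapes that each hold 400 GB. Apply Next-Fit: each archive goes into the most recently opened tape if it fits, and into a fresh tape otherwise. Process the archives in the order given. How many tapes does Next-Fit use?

Put A1 (249 GB) in tape 1; 151 GB remain.
Put A2 (257 GB) in tape 2; 143 GB remain.
Put A3 (100 GB) in tape 2; 43 GB remain.
Put A4 (46 GB) in tape 3; 354 GB remain.
Put A5 (239 GB) in tape 3; 115 GB remain.
Put A6 (60 GB) in tape 3; 55 GB remain.
Put A7 (56 GB) in tape 4; 344 GB remain.
Put A8 (110 GB) in tape 4; 234 GB remain.
Put A9 (270 GB) in tape 5; 130 GB remain.
Put A10 (74 GB) in tape 5; 56 GB remain.
Put A11 (297 GB) in tape 6; 103 GB remain.
Put A12 (65 GB) in tape 6; 38 GB remain.
Put A13 (257 GB) in tape 7; 143 GB remain.
Put A14 (108 GB) in tape 7; 35 GB remain.
Put A15 (232 GB) in tape 8; 168 GB remain.
Final tapes: [249] [257,100] [46,239,60] [56,110] [270,74] [297,65] [257,108] [232].

8 tapes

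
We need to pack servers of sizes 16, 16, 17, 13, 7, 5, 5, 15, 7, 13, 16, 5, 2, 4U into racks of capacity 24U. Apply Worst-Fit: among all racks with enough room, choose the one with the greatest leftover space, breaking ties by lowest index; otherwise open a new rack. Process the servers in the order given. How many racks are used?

Put 16U in rack 1; 8U remain.
Put 16U in rack 2; 8U remain.
Put 17U in rack 3; 7U remain.
Put 13U in rack 4; 11U remain.
Put 7U in rack 4; 4U remain.
Put 5U in rack 1; 3U remain.
Put 5U in rack 2; 3U remain.
Put 15U in rack 5; 9U remain.
Put 7U in rack 5; 2U remain.
Put 13U in rack 6; 11U remain.
Put 16U in rack 7; 8U remain.
Put 5U in rack 6; 6U remain.
Put 2U in rack 7; 6U remain.
Put 4U in rack 3; 3U remain.

7 racks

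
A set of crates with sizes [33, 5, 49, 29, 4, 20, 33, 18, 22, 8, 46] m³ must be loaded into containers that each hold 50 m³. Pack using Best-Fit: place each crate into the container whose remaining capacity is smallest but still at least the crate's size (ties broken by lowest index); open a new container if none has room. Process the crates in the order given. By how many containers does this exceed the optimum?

0

Best-Fit: [33,5,4,8] [49] [29,20] [33] [18,22] [46] → 6 containers.
Total size 267 m³; any packing needs at least ⌈267/50⌉ = 6 containers.
So 6 is already optimal.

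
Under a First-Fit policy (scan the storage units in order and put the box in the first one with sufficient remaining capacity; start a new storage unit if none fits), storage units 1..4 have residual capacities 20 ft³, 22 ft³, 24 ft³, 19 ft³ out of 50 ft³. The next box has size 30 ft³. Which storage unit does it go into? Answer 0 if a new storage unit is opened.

No storage unit has ≥ 30 ft³ free, so a new storage unit is opened.

0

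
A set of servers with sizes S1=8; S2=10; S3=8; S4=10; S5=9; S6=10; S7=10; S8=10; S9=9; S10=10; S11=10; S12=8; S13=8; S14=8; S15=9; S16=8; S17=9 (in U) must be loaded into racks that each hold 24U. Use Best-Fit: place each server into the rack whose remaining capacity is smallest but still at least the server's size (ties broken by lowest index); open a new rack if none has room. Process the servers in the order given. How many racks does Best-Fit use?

8 racks

S1 (8U) → rack 1 (remaining 16U)
S2 (10U) → rack 1 (remaining 6U)
S3 (8U) → rack 2 (remaining 16U)
S4 (10U) → rack 2 (remaining 6U)
S5 (9U) → rack 3 (remaining 15U)
S6 (10U) → rack 3 (remaining 5U)
S7 (10U) → rack 4 (remaining 14U)
S8 (10U) → rack 4 (remaining 4U)
S9 (9U) → rack 5 (remaining 15U)
S10 (10U) → rack 5 (remaining 5U)
S11 (10U) → rack 6 (remaining 14U)
S12 (8U) → rack 6 (remaining 6U)
S13 (8U) → rack 7 (remaining 16U)
S14 (8U) → rack 7 (remaining 8U)
S15 (9U) → rack 8 (remaining 15U)
S16 (8U) → rack 7 (remaining 0U)
S17 (9U) → rack 8 (remaining 6U)
Final racks: [8,10] [8,10] [9,10] [10,10] [9,10] [10,8] [8,8,8] [9,9].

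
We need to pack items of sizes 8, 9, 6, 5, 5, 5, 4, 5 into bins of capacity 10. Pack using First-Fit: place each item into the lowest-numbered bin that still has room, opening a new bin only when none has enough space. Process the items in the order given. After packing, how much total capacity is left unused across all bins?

3

bin 1: place 8, 2 left
bin 2: place 9, 1 left
bin 3: place 6, 4 left
bin 4: place 5, 5 left
bin 4: place 5, 0 left
bin 5: place 5, 5 left
bin 3: place 4, 0 left
bin 5: place 5, 0 left
5 bins × 10 = 50; used 47; unused 3.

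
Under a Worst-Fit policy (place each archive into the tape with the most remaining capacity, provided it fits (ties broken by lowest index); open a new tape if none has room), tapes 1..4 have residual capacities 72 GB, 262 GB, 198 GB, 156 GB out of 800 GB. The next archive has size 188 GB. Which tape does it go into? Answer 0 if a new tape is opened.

2

Tapes with room: tape 2 (262 GB), tape 3 (198 GB).
Most room is tape 2 with 262 GB free.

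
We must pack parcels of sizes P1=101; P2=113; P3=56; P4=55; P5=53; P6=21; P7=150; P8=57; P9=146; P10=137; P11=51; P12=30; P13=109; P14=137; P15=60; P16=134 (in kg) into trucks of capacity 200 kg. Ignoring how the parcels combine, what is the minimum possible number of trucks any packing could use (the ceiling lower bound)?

Total size = 101 + 113 + 56 + 55 + 53 + 21 + 150 + 57 + 146 + 137 + 51 + 30 + 109 + 137 + 60 + 134 = 1410 kg.
⌈1410 / 200⌉ = 8.

8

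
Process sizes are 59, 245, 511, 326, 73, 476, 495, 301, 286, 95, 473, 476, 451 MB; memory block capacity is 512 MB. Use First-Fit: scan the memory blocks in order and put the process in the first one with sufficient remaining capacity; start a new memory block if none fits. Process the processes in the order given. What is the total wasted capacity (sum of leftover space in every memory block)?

Put 59 MB in memory block 1; 453 MB remain.
Put 245 MB in memory block 1; 208 MB remain.
Put 511 MB in memory block 2; 1 MB remain.
Put 326 MB in memory block 3; 186 MB remain.
Put 73 MB in memory block 1; 135 MB remain.
Put 476 MB in memory block 4; 36 MB remain.
Put 495 MB in memory block 5; 17 MB remain.
Put 301 MB in memory block 6; 211 MB remain.
Put 286 MB in memory block 7; 226 MB remain.
Put 95 MB in memory block 1; 40 MB remain.
Put 473 MB in memory block 8; 39 MB remain.
Put 476 MB in memory block 9; 36 MB remain.
Put 451 MB in memory block 10; 61 MB remain.
10 memory blocks × 512 MB = 5120 MB; used 4267 MB; unused 853 MB.

853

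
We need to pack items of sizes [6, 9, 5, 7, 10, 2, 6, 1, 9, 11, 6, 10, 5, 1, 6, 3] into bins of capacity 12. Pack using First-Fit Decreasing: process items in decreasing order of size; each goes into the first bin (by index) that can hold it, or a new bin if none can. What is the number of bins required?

Sorted descending: 11, 10, 10, 9, 9, 7, 6, 6, 6, 6, 5, 5, 3, 2, 1, 1.
11 → bin 1 (remaining 1)
10 → bin 2 (remaining 2)
10 → bin 3 (remaining 2)
9 → bin 4 (remaining 3)
9 → bin 5 (remaining 3)
7 → bin 6 (remaining 5)
6 → bin 7 (remaining 6)
6 → bin 7 (remaining 0)
6 → bin 8 (remaining 6)
6 → bin 8 (remaining 0)
5 → bin 6 (remaining 0)
5 → bin 9 (remaining 7)
3 → bin 4 (remaining 0)
2 → bin 2 (remaining 0)
1 → bin 1 (remaining 0)
1 → bin 3 (remaining 1)
Final bins: [11,1] [10,2] [10,1] [9,3] [9] [7,5] [6,6] [6,6] [5].

9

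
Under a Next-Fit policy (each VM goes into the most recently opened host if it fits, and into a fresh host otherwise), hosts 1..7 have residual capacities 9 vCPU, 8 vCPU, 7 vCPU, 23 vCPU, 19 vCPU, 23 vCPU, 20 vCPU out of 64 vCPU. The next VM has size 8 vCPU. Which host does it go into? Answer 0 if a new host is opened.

Next-Fit only looks at host 7, which has 20 vCPU free.
8 vCPU fits there.

7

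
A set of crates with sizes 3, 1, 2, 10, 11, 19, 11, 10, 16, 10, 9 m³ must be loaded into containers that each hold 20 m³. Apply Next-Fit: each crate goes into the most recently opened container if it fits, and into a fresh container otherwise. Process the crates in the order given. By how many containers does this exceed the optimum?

Next-Fit: [3,1,2,10] [11] [19] [11] [10] [16] [10,9] → 7 containers.
Total size 102 m³; any packing needs at least ⌈102/20⌉ = 6 containers.
An optimal packing achieves that bound: [19,1] [16,3] [11,9] [11,2] [10,10] [10] → 6 containers.
Excess: 7 − 6 = 1.

1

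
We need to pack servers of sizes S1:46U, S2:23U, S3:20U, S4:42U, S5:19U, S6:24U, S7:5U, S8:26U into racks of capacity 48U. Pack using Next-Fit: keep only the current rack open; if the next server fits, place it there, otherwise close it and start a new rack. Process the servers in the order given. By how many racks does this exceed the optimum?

0

Next-Fit: [46] [23,20] [42] [19,24,5] [26] → 5 racks.
Total size 205U; any packing needs at least ⌈205/48⌉ = 5 racks.
So 5 is already optimal.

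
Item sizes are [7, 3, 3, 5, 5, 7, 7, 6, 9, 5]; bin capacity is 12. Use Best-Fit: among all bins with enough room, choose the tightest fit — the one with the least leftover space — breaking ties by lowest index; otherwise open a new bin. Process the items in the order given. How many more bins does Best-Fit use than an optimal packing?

Best-Fit: [7,3] [3,5] [5,7] [7,5] [6] [9] → 6 bins.
Total size 57; any packing needs at least ⌈57/12⌉ = 5 bins.
An optimal packing achieves that bound: [9,3] [7,5] [7,5] [7,5] [6,3] → 5 bins.
Excess: 6 − 5 = 1.

1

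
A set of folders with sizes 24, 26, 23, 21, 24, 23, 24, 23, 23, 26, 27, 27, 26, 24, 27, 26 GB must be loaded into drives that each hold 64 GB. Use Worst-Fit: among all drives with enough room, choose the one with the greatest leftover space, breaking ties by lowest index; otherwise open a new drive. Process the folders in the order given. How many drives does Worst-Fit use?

Put 24 GB in drive 1; 40 GB remain.
Put 26 GB in drive 1; 14 GB remain.
Put 23 GB in drive 2; 41 GB remain.
Put 21 GB in drive 2; 20 GB remain.
Put 24 GB in drive 3; 40 GB remain.
Put 23 GB in drive 3; 17 GB remain.
Put 24 GB in drive 4; 40 GB remain.
Put 23 GB in drive 4; 17 GB remain.
Put 23 GB in drive 5; 41 GB remain.
Put 26 GB in drive 5; 15 GB remain.
Put 27 GB in drive 6; 37 GB remain.
Put 27 GB in drive 6; 10 GB remain.
Put 26 GB in drive 7; 38 GB remain.
Put 24 GB in drive 7; 14 GB remain.
Put 27 GB in drive 8; 37 GB remain.
Put 26 GB in drive 8; 11 GB remain.
Final drives: [24,26] [23,21] [24,23] [24,23] [23,26] [27,27] [26,24] [27,26].

8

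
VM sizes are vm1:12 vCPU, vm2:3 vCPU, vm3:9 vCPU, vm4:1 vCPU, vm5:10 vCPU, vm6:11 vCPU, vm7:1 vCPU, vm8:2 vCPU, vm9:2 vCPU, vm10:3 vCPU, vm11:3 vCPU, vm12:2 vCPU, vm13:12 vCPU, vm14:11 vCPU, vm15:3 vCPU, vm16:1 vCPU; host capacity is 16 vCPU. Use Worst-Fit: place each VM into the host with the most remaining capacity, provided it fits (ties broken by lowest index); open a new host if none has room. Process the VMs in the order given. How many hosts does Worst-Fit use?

vm1 (12 vCPU) → host 1 (remaining 4 vCPU)
vm2 (3 vCPU) → host 1 (remaining 1 vCPU)
vm3 (9 vCPU) → host 2 (remaining 7 vCPU)
vm4 (1 vCPU) → host 2 (remaining 6 vCPU)
vm5 (10 vCPU) → host 3 (remaining 6 vCPU)
vm6 (11 vCPU) → host 4 (remaining 5 vCPU)
vm7 (1 vCPU) → host 2 (remaining 5 vCPU)
vm8 (2 vCPU) → host 3 (remaining 4 vCPU)
vm9 (2 vCPU) → host 2 (remaining 3 vCPU)
vm10 (3 vCPU) → host 4 (remaining 2 vCPU)
vm11 (3 vCPU) → host 3 (remaining 1 vCPU)
vm12 (2 vCPU) → host 2 (remaining 1 vCPU)
vm13 (12 vCPU) → host 5 (remaining 4 vCPU)
vm14 (11 vCPU) → host 6 (remaining 5 vCPU)
vm15 (3 vCPU) → host 6 (remaining 2 vCPU)
vm16 (1 vCPU) → host 5 (remaining 3 vCPU)
Final hosts: [12,3] [9,1,1,2,2] [10,2,3] [11,3] [12,1] [11,3].

6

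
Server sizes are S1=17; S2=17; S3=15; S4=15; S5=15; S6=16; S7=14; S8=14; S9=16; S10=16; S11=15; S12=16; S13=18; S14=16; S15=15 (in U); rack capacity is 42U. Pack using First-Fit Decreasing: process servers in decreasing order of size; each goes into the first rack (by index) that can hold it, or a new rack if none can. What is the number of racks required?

8

Sorted descending: 18, 17, 17, 16, 16, 16, 16, 16, 15, 15, 15, 15, 15, 14, 14.
Put 18U in rack 1; 24U remain.
Put 17U in rack 1; 7U remain.
Put 17U in rack 2; 25U remain.
Put 16U in rack 2; 9U remain.
Put 16U in rack 3; 26U remain.
Put 16U in rack 3; 10U remain.
Put 16U in rack 4; 26U remain.
Put 16U in rack 4; 10U remain.
Put 15U in rack 5; 27U remain.
Put 15U in rack 5; 12U remain.
Put 15U in rack 6; 27U remain.
Put 15U in rack 6; 12U remain.
Put 15U in rack 7; 27U remain.
Put 14U in rack 7; 13U remain.
Put 14U in rack 8; 28U remain.
Final racks: [18,17] [17,16] [16,16] [16,16] [15,15] [15,15] [15,14] [14].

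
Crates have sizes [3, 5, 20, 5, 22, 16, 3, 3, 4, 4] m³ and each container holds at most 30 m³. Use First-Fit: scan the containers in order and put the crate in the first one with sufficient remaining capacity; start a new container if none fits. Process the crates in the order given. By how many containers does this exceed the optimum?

0

First-Fit: [3,5,20] [5,22,3] [16,3,4,4] → 3 containers.
Total size 85 m³; any packing needs at least ⌈85/30⌉ = 3 containers.
So 3 is already optimal.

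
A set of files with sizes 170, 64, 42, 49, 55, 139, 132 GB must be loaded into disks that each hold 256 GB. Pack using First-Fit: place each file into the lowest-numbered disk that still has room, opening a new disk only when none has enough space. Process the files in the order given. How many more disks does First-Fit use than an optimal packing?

First-Fit: [170,64] [42,49,55] [139] [132] → 4 disks.
Total size 651 GB; any packing needs at least ⌈651/256⌉ = 3 disks.
An optimal packing achieves that bound: [170,64] [139,55,49] [132,42] → 3 disks.
Excess: 4 − 3 = 1.

1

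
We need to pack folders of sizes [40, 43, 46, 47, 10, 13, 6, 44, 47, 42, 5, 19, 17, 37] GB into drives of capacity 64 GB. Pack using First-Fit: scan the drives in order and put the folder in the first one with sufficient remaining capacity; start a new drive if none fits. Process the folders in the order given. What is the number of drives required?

drive 1: place 40 GB, 24 GB left
drive 2: place 43 GB, 21 GB left
drive 3: place 46 GB, 18 GB left
drive 4: place 47 GB, 17 GB left
drive 1: place 10 GB, 14 GB left
drive 1: place 13 GB, 1 GB left
drive 2: place 6 GB, 15 GB left
drive 5: place 44 GB, 20 GB left
drive 6: place 47 GB, 17 GB left
drive 7: place 42 GB, 22 GB left
drive 2: place 5 GB, 10 GB left
drive 5: place 19 GB, 1 GB left
drive 3: place 17 GB, 1 GB left
drive 8: place 37 GB, 27 GB left
Final drives: [40,10,13] [43,6,5] [46,17] [47] [44,19] [47] [42] [37].

8 drives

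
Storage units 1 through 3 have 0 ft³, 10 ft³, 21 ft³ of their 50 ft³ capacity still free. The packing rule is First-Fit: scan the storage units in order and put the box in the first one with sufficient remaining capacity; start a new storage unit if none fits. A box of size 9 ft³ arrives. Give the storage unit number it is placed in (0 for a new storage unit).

2

Storage units with room: storage unit 2 (10 ft³), storage unit 3 (21 ft³).
The first with room is storage unit 2.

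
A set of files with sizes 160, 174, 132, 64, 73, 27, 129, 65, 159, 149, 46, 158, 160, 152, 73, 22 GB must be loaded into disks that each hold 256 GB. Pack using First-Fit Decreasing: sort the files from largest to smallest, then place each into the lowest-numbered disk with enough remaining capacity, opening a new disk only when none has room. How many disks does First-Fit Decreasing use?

Sorted descending: 174, 160, 160, 159, 158, 152, 149, 132, 129, 73, 73, 65, 64, 46, 27, 22.
174 GB → disk 1 (remaining 82 GB)
160 GB → disk 2 (remaining 96 GB)
160 GB → disk 3 (remaining 96 GB)
159 GB → disk 4 (remaining 97 GB)
158 GB → disk 5 (remaining 98 GB)
152 GB → disk 6 (remaining 104 GB)
149 GB → disk 7 (remaining 107 GB)
132 GB → disk 8 (remaining 124 GB)
129 GB → disk 9 (remaining 127 GB)
73 GB → disk 1 (remaining 9 GB)
73 GB → disk 2 (remaining 23 GB)
65 GB → disk 3 (remaining 31 GB)
64 GB → disk 4 (remaining 33 GB)
46 GB → disk 5 (remaining 52 GB)
27 GB → disk 3 (remaining 4 GB)
22 GB → disk 2 (remaining 1 GB)

9 disks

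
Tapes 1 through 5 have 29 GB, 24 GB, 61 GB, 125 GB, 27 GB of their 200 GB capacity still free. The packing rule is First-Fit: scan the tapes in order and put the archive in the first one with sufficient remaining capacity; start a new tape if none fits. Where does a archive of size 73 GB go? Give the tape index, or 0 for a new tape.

Tapes with room: tape 4 (125 GB).
The first with room is tape 4.

4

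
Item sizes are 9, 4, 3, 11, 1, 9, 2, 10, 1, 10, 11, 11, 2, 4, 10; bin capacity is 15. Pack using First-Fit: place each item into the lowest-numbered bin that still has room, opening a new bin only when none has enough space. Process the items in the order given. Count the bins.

Put 9 in bin 1; 6 remain.
Put 4 in bin 1; 2 remain.
Put 3 in bin 2; 12 remain.
Put 11 in bin 2; 1 remain.
Put 1 in bin 1; 1 remain.
Put 9 in bin 3; 6 remain.
Put 2 in bin 3; 4 remain.
Put 10 in bin 4; 5 remain.
Put 1 in bin 1; 0 remain.
Put 10 in bin 5; 5 remain.
Put 11 in bin 6; 4 remain.
Put 11 in bin 7; 4 remain.
Put 2 in bin 3; 2 remain.
Put 4 in bin 4; 1 remain.
Put 10 in bin 8; 5 remain.
Final bins: [9,4,1,1] [3,11] [9,2,2] [10,4] [10] [11] [11] [10].

8 bins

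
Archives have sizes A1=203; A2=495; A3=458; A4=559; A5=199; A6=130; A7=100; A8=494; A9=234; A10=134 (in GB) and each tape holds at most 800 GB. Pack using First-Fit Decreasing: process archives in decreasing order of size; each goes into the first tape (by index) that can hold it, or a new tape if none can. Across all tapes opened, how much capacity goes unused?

194

Sorted descending: 559, 495, 494, 458, 234, 203, 199, 134, 130, 100.
Put 559 GB in tape 1; 241 GB remain.
Put 495 GB in tape 2; 305 GB remain.
Put 494 GB in tape 3; 306 GB remain.
Put 458 GB in tape 4; 342 GB remain.
Put 234 GB in tape 1; 7 GB remain.
Put 203 GB in tape 2; 102 GB remain.
Put 199 GB in tape 3; 107 GB remain.
Put 134 GB in tape 4; 208 GB remain.
Put 130 GB in tape 4; 78 GB remain.
Put 100 GB in tape 2; 2 GB remain.
4 tapes × 800 GB = 3200 GB; used 3006 GB; unused 194 GB.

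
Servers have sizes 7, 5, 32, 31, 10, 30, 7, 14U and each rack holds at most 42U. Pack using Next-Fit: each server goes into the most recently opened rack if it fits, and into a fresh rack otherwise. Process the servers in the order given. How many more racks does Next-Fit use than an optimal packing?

Next-Fit: [7,5] [32] [31,10] [30,7] [14] → 5 racks.
Total size 136U; any packing needs at least ⌈136/42⌉ = 4 racks.
An optimal packing achieves that bound: [32,10] [31,7] [30,7,5] [14] → 4 racks.
Excess: 5 − 4 = 1.

1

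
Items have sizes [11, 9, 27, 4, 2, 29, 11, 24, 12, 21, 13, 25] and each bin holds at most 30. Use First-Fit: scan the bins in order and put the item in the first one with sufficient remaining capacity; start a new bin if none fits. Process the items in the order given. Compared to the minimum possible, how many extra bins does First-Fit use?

1

First-Fit: [11,9,4,2] [27] [29] [11,12] [24] [21] [13] [25] → 8 bins.
Total size 188; any packing needs at least ⌈188/30⌉ = 7 bins.
An optimal packing achieves that bound: [29] [27,2] [25,4] [24] [21,9] [13,12] [11,11] → 7 bins.
Excess: 8 − 7 = 1.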